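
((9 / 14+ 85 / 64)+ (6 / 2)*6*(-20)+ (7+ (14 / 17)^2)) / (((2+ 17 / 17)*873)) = -1680023 / 12558784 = -0.13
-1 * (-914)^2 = -835396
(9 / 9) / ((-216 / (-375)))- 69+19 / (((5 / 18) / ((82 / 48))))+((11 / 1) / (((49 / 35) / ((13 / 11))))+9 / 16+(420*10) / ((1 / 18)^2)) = 6858731549 / 5040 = 1360859.43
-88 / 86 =-44 / 43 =-1.02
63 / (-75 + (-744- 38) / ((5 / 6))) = -0.06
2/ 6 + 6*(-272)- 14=-4937/ 3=-1645.67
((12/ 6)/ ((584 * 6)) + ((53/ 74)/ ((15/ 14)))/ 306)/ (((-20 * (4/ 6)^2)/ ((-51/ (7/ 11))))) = 1503007/ 60502400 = 0.02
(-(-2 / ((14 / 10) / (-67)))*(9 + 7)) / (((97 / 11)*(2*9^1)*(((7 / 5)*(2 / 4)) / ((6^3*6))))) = -84902400 / 4753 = -17862.91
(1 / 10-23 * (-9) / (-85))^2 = 157609 / 28900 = 5.45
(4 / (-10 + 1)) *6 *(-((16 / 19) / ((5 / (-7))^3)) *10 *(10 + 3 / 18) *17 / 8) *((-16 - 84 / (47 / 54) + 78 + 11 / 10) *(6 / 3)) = 89366652368 / 1004625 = 88955.23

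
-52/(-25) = 52/25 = 2.08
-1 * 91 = -91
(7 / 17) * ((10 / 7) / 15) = 2 / 51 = 0.04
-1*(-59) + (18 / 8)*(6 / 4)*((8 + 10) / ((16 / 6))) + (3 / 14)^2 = 128305 / 1568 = 81.83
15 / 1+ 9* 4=51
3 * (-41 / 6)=-20.50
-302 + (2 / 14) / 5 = -10569 / 35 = -301.97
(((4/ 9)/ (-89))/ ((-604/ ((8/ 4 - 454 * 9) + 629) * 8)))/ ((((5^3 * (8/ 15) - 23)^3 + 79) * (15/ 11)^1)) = -7601/ 241926082688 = -0.00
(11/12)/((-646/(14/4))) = -77/15504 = -0.00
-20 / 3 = -6.67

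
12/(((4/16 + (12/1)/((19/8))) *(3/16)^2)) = 77824/1209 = 64.37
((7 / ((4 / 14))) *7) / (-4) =-343 / 8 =-42.88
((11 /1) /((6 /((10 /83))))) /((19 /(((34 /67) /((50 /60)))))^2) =152592 /672519535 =0.00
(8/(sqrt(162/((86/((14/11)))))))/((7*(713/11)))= 44*sqrt(6622)/314433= 0.01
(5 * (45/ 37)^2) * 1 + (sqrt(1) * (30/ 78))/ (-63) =8285530/ 1121211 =7.39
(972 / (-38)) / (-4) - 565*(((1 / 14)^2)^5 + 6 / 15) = -1206915047898095 / 5495838444544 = -219.61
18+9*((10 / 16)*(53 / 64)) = 11601 / 512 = 22.66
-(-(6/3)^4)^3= 4096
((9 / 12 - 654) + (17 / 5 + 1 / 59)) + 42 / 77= -8427753 / 12980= -649.29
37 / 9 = 4.11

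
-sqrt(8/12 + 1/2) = -sqrt(42)/6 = -1.08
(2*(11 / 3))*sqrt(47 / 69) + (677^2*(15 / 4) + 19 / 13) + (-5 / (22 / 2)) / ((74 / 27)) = 22*sqrt(3243) / 207 + 36375308507 / 21164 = 1718741.10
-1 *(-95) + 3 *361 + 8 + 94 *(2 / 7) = 1212.86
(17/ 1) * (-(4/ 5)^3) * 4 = -4352/ 125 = -34.82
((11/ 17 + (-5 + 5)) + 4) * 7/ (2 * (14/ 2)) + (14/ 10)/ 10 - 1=622/ 425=1.46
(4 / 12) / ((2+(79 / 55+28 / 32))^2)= 193600 / 10795827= 0.02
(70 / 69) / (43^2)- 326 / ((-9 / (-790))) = -10952403370 / 382743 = -28615.56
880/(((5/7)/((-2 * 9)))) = -22176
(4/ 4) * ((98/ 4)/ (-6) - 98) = -1225/ 12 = -102.08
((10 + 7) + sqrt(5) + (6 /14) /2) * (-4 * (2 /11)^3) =-3856 /9317 - 32 * sqrt(5) /1331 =-0.47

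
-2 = -2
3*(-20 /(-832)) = 15 /208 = 0.07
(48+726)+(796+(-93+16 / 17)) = 25125 / 17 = 1477.94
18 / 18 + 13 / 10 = 23 / 10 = 2.30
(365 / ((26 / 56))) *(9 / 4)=22995 / 13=1768.85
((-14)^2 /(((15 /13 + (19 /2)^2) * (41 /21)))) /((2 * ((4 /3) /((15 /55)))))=4914 /43747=0.11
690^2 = 476100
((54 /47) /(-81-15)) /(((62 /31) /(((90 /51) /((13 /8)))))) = -135 /20774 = -0.01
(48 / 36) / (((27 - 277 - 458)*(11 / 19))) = -19 / 5841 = -0.00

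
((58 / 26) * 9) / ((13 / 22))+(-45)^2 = 347967 / 169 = 2058.98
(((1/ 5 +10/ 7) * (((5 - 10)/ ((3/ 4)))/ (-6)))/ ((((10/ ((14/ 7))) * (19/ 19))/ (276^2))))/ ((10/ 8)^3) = 61753344/ 4375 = 14115.05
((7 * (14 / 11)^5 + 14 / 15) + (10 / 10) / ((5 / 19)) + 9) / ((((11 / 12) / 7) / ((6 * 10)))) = 30121736736 / 1771561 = 17002.94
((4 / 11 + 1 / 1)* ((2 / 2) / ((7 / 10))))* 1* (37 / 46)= 2775 / 1771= 1.57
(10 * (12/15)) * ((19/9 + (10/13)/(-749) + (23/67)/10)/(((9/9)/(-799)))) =-13707.08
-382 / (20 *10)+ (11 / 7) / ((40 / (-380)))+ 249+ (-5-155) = 50513 / 700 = 72.16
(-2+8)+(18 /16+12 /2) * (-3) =-123 /8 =-15.38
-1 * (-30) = 30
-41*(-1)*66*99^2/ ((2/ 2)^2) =26521506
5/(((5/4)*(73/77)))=308/73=4.22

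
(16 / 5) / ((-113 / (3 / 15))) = -0.01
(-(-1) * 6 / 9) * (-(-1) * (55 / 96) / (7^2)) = 55 / 7056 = 0.01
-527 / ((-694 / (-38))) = -10013 / 347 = -28.86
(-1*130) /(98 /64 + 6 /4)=-4160 /97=-42.89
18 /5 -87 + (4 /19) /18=-71297 /855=-83.39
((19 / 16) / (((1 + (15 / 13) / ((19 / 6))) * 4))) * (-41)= -192413 / 21568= -8.92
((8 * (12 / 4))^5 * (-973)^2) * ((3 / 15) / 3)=2512815685632 / 5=502563137126.40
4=4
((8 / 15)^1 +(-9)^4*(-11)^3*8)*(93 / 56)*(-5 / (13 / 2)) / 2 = 4060701284 / 91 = 44623091.03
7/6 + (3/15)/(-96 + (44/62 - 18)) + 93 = 4960607/52680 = 94.16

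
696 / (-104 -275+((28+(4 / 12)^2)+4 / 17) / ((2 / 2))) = -1836 / 925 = -1.98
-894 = -894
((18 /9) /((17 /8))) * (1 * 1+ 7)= 128 /17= 7.53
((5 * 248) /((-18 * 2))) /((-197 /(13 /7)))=4030 /12411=0.32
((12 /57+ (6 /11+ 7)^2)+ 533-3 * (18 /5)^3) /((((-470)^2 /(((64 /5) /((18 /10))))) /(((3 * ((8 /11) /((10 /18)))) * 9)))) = 0.51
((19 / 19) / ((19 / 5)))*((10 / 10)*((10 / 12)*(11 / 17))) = 275 / 1938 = 0.14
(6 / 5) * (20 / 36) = 2 / 3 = 0.67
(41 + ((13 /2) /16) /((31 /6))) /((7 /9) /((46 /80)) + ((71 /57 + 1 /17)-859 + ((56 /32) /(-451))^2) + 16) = -277091733067875 /5668447885205773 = -0.05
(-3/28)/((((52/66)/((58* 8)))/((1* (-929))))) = 5334318/91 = 58618.88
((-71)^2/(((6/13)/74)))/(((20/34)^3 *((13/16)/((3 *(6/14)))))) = 5498148126/875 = 6283597.86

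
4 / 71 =0.06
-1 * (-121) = 121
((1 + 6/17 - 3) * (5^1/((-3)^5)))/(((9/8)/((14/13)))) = 15680/483327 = 0.03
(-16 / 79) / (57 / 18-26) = 0.01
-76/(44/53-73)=1.05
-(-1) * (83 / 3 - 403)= -1126 / 3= -375.33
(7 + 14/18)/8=35/36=0.97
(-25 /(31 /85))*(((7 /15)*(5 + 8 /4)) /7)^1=-2975 /93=-31.99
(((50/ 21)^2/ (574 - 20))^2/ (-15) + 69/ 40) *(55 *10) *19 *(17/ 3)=54874492515963395/ 537203975364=102148.34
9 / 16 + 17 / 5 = 317 / 80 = 3.96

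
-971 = -971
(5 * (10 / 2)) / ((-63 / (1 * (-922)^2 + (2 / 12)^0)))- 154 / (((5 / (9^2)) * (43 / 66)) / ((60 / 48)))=-926808098 / 2709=-342121.85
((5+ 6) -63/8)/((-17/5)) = -125/136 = -0.92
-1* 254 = -254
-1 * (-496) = 496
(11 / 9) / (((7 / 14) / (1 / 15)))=22 / 135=0.16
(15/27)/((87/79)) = 395/783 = 0.50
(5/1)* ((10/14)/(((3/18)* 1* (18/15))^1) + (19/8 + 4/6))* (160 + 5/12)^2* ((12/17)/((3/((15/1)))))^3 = 367584765625/9826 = 37409400.12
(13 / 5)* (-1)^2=2.60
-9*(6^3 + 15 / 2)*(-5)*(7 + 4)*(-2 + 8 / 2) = 221265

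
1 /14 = 0.07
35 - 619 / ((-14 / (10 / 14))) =6525 / 98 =66.58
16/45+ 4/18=26/45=0.58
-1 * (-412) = 412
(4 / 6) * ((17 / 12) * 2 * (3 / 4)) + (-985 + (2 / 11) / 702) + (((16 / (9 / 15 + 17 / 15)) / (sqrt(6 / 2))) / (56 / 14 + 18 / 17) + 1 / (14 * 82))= -2179828649 / 2216214 + 340 * sqrt(3) / 559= -982.53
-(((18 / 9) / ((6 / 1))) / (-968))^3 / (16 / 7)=7 / 391840948224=0.00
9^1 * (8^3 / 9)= 512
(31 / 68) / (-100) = -0.00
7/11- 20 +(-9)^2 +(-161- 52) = -1665/11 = -151.36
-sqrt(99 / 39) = -sqrt(429) / 13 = -1.59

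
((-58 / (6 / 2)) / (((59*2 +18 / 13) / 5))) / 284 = -1885 / 661152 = -0.00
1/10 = 0.10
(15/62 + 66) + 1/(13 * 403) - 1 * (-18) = 882689/10478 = 84.24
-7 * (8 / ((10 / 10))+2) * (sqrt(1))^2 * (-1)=70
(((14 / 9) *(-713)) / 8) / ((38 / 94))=-234577 / 684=-342.95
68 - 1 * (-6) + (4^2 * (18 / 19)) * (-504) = -143746 / 19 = -7565.58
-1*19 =-19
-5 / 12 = -0.42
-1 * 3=-3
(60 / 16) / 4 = 15 / 16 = 0.94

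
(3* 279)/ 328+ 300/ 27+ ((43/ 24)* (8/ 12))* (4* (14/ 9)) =560453/ 26568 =21.10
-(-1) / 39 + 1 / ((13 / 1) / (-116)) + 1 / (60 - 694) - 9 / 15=-9.50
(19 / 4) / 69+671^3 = 83382832255 / 276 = 302111711.07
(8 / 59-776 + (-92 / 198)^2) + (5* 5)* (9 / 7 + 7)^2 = 26653821032 / 28334691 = 940.68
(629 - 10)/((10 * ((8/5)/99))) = 61281/16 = 3830.06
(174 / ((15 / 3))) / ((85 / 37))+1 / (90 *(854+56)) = 4218181 / 278460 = 15.15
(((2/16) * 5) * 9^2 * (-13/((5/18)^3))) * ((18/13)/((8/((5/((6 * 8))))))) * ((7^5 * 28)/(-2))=20841167403/160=130257296.27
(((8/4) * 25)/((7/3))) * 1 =21.43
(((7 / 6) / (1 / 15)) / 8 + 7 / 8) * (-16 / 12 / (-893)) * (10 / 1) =245 / 5358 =0.05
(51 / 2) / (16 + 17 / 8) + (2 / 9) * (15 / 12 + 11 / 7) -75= -1333091 / 18270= -72.97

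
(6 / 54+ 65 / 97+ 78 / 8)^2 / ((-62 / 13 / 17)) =-395.33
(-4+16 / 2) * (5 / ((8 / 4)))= 10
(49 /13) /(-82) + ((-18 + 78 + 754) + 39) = 909249 /1066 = 852.95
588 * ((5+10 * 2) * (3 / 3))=14700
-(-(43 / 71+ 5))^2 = -158404 / 5041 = -31.42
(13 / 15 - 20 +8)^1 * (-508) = 84836 / 15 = 5655.73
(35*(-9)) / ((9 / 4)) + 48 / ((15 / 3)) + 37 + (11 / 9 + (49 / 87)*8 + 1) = -113107 / 1305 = -86.67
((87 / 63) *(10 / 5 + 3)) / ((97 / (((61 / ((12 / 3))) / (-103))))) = -8845 / 839244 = -0.01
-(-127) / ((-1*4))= -127 / 4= -31.75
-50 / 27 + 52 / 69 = -682 / 621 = -1.10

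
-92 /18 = -46 /9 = -5.11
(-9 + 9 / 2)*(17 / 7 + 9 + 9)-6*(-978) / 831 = -329115 / 3878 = -84.87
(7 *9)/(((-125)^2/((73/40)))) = 4599/625000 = 0.01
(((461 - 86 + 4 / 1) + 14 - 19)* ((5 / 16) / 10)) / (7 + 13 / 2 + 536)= 187 / 8792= 0.02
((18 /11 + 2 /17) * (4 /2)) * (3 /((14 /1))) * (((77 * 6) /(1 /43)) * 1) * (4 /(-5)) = -1015488 /85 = -11946.92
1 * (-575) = -575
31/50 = 0.62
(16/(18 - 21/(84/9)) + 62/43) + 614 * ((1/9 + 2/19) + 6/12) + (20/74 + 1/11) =3091138852/6982899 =442.67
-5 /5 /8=-1 /8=-0.12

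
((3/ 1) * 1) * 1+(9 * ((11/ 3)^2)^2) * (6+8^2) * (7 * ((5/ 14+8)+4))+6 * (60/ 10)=88651606/ 9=9850178.44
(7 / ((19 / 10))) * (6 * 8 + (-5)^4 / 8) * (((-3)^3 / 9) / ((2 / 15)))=-1589175 / 152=-10455.10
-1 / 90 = -0.01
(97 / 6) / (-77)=-0.21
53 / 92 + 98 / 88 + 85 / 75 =21427 / 7590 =2.82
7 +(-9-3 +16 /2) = 3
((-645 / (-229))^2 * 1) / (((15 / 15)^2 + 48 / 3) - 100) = -416025 / 4352603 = -0.10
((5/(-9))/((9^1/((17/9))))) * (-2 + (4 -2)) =0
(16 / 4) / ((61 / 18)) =72 / 61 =1.18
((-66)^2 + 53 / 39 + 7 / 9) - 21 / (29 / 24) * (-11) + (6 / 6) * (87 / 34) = 525112595 / 115362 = 4551.87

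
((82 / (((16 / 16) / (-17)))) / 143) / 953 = -1394 / 136279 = -0.01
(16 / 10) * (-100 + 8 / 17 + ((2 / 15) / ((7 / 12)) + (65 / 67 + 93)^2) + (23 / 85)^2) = 13969.86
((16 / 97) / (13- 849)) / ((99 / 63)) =-28 / 223003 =-0.00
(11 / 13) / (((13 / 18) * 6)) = 33 / 169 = 0.20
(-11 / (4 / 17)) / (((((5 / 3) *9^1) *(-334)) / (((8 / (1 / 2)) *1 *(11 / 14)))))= 2057 / 17535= 0.12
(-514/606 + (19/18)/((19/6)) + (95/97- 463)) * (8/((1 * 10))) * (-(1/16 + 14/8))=6570617/9797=670.68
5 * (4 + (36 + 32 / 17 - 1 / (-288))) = 209.43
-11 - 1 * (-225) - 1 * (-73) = 287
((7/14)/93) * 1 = 1/186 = 0.01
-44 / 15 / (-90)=22 / 675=0.03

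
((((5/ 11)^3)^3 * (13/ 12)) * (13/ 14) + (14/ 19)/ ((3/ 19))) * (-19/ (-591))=178326194363/ 1188405636264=0.15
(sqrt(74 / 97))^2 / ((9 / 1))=74 / 873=0.08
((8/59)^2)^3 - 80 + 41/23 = -75882773990847/970152273743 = -78.22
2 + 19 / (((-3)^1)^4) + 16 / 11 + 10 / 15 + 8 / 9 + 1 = 5564 / 891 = 6.24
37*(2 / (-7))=-74 / 7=-10.57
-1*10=-10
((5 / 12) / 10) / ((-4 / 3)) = -1 / 32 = -0.03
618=618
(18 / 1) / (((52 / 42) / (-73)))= -13797 / 13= -1061.31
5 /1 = 5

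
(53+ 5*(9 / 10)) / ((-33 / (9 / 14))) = -345 / 308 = -1.12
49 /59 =0.83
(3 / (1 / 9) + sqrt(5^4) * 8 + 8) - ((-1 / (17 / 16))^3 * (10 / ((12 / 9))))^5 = 28032037153380569911355 / 2862423051509815793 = 9793.11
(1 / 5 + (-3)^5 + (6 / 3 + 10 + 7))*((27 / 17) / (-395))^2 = -815751 / 225456125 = -0.00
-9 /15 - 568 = -2843 /5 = -568.60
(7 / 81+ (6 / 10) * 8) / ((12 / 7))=13853 / 4860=2.85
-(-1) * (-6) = -6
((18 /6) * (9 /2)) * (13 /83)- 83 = -13427 /166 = -80.89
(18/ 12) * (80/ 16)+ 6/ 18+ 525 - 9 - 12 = 3071/ 6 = 511.83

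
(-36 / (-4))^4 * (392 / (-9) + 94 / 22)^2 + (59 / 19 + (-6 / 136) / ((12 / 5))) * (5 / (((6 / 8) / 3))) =1582800092857 / 156332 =10124607.20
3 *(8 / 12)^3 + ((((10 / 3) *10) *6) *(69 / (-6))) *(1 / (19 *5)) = -3988 / 171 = -23.32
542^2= 293764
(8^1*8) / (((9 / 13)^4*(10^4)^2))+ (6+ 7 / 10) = 68685497311 / 10251562500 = 6.70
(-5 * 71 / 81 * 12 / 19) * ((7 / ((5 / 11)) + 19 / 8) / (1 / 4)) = -11218 / 57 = -196.81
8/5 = 1.60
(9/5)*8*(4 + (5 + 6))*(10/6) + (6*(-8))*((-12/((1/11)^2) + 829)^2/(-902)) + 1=9477907/451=21015.31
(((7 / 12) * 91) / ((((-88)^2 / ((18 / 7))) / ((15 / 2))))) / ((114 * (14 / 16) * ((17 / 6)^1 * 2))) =585 / 2501312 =0.00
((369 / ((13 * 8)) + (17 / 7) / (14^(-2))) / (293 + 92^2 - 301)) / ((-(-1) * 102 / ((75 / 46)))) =1246825 / 1375419136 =0.00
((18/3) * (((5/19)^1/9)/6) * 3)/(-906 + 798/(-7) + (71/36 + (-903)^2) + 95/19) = 12/111409369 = 0.00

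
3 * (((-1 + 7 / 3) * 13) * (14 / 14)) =52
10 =10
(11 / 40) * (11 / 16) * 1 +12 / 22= 5171 / 7040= 0.73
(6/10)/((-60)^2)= 1/6000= 0.00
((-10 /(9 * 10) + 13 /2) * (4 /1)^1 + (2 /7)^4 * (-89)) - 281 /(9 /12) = -7556758 /21609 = -349.70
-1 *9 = -9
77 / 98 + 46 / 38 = 531 / 266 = 2.00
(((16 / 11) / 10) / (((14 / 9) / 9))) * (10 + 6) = 5184 / 385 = 13.46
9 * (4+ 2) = 54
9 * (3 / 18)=3 / 2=1.50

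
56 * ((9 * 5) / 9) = 280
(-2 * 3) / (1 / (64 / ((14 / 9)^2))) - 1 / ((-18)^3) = -45349583 / 285768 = -158.69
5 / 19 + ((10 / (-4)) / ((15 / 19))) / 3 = -271 / 342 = -0.79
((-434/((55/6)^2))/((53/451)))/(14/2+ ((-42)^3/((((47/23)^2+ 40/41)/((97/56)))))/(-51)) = -7242385509/81644821225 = -0.09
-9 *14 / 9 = -14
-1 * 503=-503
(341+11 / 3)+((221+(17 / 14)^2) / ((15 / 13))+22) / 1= 328973 / 588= 559.48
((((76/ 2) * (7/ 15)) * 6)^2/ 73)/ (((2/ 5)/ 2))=283024/ 365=775.41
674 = 674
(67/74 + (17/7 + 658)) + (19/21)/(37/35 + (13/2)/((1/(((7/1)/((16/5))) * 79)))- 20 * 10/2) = 661.33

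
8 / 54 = 4 / 27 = 0.15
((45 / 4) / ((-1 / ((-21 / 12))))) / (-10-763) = -315 / 12368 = -0.03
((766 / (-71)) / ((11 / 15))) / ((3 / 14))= -53620 / 781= -68.66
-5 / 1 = -5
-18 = -18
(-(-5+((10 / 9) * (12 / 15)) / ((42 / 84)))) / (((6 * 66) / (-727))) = -21083 / 3564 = -5.92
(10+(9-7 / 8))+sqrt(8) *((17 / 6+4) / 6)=41 *sqrt(2) / 18+145 / 8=21.35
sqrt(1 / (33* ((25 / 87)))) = sqrt(319) / 55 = 0.32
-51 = -51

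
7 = 7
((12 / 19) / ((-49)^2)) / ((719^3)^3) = 0.00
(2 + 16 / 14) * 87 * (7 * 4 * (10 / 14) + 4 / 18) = 16588 / 3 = 5529.33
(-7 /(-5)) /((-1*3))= -7 /15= -0.47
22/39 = 0.56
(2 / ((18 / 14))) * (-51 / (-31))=238 / 93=2.56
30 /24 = 5 /4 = 1.25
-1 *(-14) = 14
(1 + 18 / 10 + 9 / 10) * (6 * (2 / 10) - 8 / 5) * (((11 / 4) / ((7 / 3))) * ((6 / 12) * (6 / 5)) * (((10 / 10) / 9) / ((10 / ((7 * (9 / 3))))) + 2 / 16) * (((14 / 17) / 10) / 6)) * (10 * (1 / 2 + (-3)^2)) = -332519 / 680000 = -0.49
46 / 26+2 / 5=141 / 65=2.17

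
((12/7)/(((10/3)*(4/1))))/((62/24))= 54/1085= 0.05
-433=-433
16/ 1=16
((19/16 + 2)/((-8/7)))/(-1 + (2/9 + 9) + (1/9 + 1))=-153/512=-0.30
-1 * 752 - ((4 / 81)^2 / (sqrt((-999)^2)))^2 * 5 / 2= -32306424294750832 / 42960670604721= -752.00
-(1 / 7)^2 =-1 / 49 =-0.02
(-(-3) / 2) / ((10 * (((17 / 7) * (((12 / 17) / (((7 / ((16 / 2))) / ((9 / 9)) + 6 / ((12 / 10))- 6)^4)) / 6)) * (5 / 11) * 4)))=231 / 3276800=0.00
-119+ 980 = 861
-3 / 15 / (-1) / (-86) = -1 / 430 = -0.00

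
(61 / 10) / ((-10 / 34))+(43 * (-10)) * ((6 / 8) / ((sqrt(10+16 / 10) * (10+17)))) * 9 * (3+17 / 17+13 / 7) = -8815 * sqrt(290) / 812- 1037 / 50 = -205.61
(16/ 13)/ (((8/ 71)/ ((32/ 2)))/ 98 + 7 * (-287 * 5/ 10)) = -222656/ 181722073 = -0.00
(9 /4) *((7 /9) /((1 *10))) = 7 /40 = 0.18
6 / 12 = 1 / 2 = 0.50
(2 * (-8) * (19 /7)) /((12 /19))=-1444 /21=-68.76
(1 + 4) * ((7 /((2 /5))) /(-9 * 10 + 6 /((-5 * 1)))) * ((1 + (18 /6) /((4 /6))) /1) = -9625 /1824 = -5.28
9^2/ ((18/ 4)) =18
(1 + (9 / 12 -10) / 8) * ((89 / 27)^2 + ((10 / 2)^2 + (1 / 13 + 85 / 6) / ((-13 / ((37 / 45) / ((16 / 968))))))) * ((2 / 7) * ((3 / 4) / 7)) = 45923089 / 515144448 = 0.09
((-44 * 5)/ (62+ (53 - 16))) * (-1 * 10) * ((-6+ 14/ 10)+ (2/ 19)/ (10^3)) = -102.22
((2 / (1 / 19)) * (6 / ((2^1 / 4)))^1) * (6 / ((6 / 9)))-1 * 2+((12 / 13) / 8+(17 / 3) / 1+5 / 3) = 320537 / 78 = 4109.45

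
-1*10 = -10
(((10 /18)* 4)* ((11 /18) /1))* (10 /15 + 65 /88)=1855 /972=1.91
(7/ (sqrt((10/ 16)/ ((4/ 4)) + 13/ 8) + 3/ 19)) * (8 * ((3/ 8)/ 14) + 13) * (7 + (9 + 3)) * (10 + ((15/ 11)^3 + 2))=15408.98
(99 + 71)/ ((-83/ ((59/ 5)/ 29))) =-2006/ 2407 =-0.83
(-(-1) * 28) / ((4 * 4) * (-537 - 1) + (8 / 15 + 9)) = -420 / 128977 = -0.00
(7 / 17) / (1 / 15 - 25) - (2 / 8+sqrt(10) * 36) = -36 * sqrt(10) - 3389 / 12716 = -114.11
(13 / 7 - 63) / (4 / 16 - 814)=1712 / 22785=0.08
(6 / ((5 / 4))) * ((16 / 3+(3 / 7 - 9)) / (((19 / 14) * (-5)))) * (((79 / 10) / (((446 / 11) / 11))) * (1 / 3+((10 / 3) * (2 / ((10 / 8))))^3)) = 2134639408 / 2859975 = 746.38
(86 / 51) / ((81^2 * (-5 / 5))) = -0.00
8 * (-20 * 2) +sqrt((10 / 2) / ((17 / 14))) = -320 +sqrt(1190) / 17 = -317.97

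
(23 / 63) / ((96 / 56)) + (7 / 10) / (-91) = 1441 / 7020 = 0.21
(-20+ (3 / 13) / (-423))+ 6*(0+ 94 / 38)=-179653 / 34827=-5.16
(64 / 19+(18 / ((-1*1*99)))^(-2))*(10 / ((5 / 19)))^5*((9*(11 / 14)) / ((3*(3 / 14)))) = 29301373640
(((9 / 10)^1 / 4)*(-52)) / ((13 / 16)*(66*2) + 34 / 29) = -6786 / 62885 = -0.11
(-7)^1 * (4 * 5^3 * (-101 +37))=224000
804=804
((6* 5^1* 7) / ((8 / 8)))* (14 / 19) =2940 / 19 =154.74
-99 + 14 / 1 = -85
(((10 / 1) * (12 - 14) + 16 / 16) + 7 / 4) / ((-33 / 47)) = 1081 / 44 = 24.57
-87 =-87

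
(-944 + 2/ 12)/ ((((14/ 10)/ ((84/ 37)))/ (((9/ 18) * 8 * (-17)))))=3850840/ 37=104076.76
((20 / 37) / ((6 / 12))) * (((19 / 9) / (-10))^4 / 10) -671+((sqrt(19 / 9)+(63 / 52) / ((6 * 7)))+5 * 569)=sqrt(19) / 3+34304450227721 / 15779205000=2175.48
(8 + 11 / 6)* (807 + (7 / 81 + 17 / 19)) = 73365497 / 9234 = 7945.15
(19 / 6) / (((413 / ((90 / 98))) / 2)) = 285 / 20237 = 0.01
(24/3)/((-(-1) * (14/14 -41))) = -1/5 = -0.20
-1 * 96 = -96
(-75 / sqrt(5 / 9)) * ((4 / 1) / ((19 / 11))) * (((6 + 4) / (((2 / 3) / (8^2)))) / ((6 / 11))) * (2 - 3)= 3484800 * sqrt(5) / 19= 410118.40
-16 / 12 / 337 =-4 / 1011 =-0.00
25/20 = 1.25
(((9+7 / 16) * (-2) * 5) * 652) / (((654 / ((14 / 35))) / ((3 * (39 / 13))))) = -73839 / 218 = -338.71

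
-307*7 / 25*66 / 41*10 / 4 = -70917 / 205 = -345.94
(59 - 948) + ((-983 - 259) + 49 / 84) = -25565 / 12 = -2130.42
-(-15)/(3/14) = 70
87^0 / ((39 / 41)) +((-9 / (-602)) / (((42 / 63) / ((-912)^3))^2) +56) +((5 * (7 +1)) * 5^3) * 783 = 227210642077003839557 / 11739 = 19355195679104168.97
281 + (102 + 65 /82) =31471 /82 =383.79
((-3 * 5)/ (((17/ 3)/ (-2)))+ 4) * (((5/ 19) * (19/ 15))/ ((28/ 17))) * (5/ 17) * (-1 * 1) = -395/ 714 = -0.55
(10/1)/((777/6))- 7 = -1793/259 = -6.92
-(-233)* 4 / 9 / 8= 233 / 18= 12.94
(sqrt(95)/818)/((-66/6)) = -sqrt(95)/8998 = -0.00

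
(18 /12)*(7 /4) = 21 /8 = 2.62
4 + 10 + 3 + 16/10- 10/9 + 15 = 1462/45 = 32.49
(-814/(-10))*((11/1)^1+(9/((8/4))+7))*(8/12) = 1221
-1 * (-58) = 58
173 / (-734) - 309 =-226979 / 734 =-309.24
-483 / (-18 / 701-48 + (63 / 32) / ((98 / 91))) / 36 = 1805776 / 6217821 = 0.29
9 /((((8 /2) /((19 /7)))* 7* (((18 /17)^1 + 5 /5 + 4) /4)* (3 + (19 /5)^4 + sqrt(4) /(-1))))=1816875 /660884462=0.00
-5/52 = -0.10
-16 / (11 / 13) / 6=-3.15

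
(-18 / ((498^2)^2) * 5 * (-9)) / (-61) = -5 / 23159660648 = -0.00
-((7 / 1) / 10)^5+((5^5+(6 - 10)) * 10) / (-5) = -6242.17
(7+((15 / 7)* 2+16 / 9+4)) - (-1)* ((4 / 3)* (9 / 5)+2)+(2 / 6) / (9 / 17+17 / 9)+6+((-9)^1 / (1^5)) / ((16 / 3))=4832411 / 186480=25.91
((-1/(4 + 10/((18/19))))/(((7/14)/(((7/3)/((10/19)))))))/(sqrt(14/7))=-399 * sqrt(2)/1310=-0.43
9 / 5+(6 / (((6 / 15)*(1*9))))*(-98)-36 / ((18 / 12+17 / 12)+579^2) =-9747558601 / 60343905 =-161.53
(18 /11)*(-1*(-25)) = 450 /11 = 40.91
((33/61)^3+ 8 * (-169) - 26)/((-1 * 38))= 36.26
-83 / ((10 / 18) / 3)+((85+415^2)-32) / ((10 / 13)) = 1117566 / 5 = 223513.20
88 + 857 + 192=1137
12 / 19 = 0.63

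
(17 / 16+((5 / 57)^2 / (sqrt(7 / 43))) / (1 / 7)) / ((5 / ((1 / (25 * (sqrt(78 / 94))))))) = sqrt(1833) * (400 * sqrt(301)+55233) / 253422000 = 0.01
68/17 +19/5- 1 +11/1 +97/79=7516/395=19.03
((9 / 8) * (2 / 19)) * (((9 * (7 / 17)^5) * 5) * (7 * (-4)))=-47647845 / 26977283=-1.77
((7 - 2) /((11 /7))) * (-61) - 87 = -281.09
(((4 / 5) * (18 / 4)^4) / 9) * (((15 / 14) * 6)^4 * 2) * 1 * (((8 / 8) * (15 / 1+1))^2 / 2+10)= 41253107625 / 2401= 17181635.83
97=97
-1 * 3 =-3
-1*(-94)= 94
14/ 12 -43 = -41.83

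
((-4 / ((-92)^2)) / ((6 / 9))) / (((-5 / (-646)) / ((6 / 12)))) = -0.05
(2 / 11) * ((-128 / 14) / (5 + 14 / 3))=-384 / 2233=-0.17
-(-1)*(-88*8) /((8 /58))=-5104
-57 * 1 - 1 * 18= -75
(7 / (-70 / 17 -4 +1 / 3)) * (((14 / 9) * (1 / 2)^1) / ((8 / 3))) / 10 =-833 / 31760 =-0.03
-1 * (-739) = 739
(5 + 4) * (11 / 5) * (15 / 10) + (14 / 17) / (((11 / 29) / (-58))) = -179941 / 1870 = -96.23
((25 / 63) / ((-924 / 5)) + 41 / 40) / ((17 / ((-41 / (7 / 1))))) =-24412343 / 69272280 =-0.35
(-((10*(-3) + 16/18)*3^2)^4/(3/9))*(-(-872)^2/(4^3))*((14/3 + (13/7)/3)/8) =776767690631022/7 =110966812947288.86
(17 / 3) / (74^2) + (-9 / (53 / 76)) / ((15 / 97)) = -363317143 / 4353420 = -83.46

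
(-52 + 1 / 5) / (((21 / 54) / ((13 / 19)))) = -8658 / 95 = -91.14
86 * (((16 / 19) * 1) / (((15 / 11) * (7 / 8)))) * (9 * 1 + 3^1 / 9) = 484352 / 855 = 566.49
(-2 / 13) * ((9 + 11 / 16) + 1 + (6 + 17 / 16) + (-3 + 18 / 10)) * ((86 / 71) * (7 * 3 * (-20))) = 1195572 / 923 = 1295.31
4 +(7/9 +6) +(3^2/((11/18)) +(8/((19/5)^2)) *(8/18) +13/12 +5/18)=3875879/142956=27.11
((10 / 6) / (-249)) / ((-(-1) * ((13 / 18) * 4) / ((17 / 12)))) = -85 / 25896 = -0.00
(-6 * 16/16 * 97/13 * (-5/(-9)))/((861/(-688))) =667360/33579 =19.87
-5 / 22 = -0.23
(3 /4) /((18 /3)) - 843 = -6743 /8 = -842.88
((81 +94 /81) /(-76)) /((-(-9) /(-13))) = 86515 /55404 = 1.56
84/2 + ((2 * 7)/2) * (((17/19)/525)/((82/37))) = 4908329/116850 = 42.01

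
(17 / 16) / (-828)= -0.00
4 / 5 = 0.80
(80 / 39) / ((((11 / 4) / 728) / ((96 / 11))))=4739.17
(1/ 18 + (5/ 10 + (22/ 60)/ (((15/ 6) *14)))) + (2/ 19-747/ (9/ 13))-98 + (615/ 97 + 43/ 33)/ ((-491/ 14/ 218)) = -38373734643281/ 31355235450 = -1223.84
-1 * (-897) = 897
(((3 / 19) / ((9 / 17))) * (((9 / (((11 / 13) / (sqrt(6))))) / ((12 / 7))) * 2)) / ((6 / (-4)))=-1547 * sqrt(6) / 627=-6.04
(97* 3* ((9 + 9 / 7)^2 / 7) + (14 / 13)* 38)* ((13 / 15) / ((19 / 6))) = 39587096 / 32585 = 1214.89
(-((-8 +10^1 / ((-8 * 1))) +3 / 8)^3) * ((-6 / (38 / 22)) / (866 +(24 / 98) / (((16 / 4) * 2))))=-578742087 / 206406272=-2.80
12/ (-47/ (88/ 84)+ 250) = 264/ 4513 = 0.06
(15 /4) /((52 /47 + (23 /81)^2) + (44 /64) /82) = 1517165640 /483629957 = 3.14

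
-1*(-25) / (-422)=-25 / 422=-0.06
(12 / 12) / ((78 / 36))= 6 / 13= 0.46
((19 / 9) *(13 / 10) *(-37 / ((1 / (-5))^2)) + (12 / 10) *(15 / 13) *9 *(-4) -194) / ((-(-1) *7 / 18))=-651095 / 91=-7154.89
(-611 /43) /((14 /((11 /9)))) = -6721 /5418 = -1.24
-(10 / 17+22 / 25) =-624 / 425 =-1.47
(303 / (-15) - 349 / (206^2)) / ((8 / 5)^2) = -21438905 / 2715904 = -7.89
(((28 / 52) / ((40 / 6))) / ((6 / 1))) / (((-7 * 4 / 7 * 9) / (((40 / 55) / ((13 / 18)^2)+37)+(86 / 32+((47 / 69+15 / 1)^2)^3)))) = -334089000343061627939471 / 60089662014993262080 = -5559.84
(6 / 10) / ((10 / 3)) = 9 / 50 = 0.18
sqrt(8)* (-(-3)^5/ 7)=486* sqrt(2)/ 7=98.19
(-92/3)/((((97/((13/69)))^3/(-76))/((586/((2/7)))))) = 1369838288/39107125377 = 0.04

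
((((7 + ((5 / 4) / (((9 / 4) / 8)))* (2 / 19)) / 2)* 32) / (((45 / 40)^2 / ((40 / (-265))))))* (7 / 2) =-36614144 / 734103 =-49.88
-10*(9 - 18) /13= 90 /13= 6.92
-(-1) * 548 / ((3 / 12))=2192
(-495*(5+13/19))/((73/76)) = -213840/73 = -2929.32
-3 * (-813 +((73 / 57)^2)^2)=8553630572 / 3518667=2430.93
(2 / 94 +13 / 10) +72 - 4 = 32581 / 470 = 69.32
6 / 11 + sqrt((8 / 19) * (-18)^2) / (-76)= 6 / 11-9 * sqrt(38) / 361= 0.39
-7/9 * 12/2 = -14/3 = -4.67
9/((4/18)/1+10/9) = 27/4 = 6.75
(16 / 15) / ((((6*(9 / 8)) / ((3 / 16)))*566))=2 / 38205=0.00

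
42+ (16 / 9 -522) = -4304 / 9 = -478.22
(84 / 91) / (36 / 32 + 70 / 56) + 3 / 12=631 / 988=0.64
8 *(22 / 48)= 11 / 3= 3.67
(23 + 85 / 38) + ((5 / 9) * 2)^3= 737111 / 27702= 26.61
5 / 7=0.71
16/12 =4/3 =1.33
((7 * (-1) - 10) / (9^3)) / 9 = -0.00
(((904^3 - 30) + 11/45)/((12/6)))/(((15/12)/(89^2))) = 526656922060522/225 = 2340697431380.10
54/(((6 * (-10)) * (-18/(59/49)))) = 59/980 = 0.06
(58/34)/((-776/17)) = -29/776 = -0.04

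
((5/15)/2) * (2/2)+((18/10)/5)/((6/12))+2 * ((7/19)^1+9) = 55927/2850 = 19.62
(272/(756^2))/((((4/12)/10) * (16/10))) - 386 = -18383983/47628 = -385.99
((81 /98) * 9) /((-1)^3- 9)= -729 /980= -0.74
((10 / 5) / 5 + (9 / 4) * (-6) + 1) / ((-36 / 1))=121 / 360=0.34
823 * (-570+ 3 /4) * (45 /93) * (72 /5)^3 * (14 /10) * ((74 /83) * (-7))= 5914249189.81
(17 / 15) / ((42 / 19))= 323 / 630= 0.51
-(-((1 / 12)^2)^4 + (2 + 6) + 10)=-7739670527 / 429981696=-18.00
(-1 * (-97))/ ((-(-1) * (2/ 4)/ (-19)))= -3686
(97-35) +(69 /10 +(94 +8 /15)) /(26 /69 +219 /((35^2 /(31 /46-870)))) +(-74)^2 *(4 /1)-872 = 552837038557 /26209073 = 21093.35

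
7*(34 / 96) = 2.48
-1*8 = -8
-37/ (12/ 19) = -703/ 12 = -58.58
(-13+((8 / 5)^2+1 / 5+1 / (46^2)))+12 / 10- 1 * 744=-39835791 / 52900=-753.04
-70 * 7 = -490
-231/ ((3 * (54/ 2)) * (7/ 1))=-11/ 27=-0.41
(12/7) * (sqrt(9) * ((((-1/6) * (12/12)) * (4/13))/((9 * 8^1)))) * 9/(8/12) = -9/182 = -0.05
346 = 346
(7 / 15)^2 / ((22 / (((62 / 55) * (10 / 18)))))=1519 / 245025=0.01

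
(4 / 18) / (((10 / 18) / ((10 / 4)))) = 1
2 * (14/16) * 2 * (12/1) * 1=42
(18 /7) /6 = 3 /7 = 0.43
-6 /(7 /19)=-114 /7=-16.29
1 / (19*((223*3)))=1 / 12711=0.00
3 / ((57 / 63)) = 63 / 19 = 3.32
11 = 11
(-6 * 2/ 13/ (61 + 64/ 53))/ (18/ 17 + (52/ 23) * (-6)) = 41446/ 34931715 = 0.00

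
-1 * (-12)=12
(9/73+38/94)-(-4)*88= 1209522/3431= 352.53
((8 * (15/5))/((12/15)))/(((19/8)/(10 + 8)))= 4320/19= 227.37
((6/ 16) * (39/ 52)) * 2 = 9/ 16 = 0.56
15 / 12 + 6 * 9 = 55.25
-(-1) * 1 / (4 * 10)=1 / 40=0.02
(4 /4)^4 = 1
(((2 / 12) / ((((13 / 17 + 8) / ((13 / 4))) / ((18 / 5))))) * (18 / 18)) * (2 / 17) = 39 / 1490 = 0.03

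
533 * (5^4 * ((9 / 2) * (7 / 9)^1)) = 2331875 / 2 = 1165937.50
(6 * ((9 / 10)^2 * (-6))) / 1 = -29.16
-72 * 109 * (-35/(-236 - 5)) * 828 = -227435040/241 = -943713.86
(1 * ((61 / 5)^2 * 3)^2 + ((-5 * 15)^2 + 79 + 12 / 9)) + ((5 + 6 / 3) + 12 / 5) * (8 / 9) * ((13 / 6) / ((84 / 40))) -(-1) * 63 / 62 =4506195291251 / 21971250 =205095.08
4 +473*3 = 1423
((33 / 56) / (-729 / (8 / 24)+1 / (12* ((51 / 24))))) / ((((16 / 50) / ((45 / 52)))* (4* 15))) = -0.00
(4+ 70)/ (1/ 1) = 74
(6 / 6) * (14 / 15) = 14 / 15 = 0.93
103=103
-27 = -27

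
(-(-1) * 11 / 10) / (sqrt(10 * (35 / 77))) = 0.52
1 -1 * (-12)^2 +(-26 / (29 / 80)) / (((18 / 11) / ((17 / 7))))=-455741 / 1827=-249.45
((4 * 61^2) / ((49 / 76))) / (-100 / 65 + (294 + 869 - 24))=14705392 / 724563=20.30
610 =610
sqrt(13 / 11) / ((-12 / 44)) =-sqrt(143) / 3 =-3.99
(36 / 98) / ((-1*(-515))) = 18 / 25235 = 0.00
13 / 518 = 0.03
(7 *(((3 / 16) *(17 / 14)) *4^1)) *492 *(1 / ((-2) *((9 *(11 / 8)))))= -1394 / 11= -126.73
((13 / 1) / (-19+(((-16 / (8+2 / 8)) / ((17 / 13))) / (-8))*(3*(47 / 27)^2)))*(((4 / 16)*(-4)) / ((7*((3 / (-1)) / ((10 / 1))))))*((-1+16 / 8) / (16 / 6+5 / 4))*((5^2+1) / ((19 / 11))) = -20273956560 / 14754866651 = -1.37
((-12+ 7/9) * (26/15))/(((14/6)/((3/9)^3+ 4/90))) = -28886/42525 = -0.68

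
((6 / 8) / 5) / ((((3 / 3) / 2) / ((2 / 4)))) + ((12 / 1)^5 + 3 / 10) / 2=1244163 / 10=124416.30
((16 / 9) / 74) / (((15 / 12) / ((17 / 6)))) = 272 / 4995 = 0.05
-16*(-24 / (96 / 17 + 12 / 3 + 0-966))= -0.40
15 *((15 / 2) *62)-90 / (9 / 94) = 6035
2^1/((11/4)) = 8/11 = 0.73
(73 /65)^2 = 5329 /4225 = 1.26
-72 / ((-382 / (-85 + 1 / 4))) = -3051 / 191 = -15.97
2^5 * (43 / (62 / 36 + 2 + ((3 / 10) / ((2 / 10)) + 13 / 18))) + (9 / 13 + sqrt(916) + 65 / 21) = 2 * sqrt(229) + 6872302 / 29211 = 265.53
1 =1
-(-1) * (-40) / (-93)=40 / 93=0.43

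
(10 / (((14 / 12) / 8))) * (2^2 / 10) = 192 / 7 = 27.43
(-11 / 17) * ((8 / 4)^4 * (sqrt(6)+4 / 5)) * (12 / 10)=-1056 * sqrt(6) / 85 - 4224 / 425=-40.37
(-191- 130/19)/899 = -3759/17081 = -0.22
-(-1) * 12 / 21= 4 / 7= 0.57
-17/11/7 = -17/77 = -0.22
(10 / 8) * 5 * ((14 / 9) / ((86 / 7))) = 1225 / 1548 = 0.79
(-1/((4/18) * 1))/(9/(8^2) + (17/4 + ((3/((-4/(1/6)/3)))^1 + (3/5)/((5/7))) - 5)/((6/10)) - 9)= 1440/2987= 0.48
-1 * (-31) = 31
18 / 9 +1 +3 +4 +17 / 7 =87 / 7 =12.43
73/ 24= 3.04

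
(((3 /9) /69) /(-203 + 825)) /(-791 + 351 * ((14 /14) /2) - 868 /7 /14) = -0.00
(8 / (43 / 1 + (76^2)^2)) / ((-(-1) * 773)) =8 / 25788995287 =0.00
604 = 604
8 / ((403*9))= 8 / 3627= 0.00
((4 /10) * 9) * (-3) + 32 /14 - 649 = -23013 /35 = -657.51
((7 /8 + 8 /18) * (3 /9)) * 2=95 /108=0.88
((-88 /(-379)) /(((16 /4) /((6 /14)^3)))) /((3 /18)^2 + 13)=21384 /60968593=0.00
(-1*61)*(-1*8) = 488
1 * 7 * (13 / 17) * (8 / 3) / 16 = 0.89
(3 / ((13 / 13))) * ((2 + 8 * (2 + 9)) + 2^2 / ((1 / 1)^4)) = 282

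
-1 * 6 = -6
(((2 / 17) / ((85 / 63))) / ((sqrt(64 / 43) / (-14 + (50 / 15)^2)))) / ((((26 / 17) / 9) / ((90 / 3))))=-36.45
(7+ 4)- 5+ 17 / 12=7.42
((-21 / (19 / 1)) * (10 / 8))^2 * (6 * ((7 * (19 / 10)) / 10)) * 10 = 46305 / 304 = 152.32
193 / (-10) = -193 / 10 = -19.30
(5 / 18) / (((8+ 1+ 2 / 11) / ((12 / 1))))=110 / 303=0.36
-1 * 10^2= -100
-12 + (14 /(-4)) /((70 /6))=-12.30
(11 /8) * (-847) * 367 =-3419339 /8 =-427417.38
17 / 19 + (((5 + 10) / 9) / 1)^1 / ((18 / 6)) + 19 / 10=5729 / 1710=3.35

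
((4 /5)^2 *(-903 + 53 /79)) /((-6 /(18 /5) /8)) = 27373056 /9875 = 2771.96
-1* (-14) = 14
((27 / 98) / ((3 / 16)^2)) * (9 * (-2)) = -6912 / 49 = -141.06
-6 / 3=-2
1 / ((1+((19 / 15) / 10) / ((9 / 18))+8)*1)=75 / 694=0.11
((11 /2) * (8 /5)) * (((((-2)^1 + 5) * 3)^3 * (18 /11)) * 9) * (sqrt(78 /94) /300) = 39366 * sqrt(1833) /5875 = 286.88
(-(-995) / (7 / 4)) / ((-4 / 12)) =-11940 / 7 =-1705.71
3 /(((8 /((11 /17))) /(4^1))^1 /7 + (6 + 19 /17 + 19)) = 3927 /34766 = 0.11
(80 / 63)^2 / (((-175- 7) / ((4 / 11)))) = -12800 / 3972969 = -0.00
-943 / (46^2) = -41 / 92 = -0.45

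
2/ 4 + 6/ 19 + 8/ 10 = 307/ 190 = 1.62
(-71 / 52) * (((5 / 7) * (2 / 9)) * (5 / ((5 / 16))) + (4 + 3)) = -42671 / 3276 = -13.03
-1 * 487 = -487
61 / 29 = 2.10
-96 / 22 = -48 / 11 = -4.36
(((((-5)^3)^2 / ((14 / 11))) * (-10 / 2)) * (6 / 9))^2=738525390625 / 441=1674660749.72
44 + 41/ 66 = 2945/ 66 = 44.62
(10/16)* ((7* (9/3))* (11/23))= 1155/184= 6.28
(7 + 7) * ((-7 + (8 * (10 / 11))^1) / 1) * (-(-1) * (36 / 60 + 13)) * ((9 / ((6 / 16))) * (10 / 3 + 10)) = 182784 / 11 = 16616.73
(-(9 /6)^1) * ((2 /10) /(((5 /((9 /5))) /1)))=-27 /250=-0.11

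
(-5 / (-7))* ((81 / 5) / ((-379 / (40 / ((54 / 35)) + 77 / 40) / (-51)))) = 657441 / 15160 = 43.37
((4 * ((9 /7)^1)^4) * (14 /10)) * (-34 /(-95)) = 5.48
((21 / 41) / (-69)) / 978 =-7 / 922254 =-0.00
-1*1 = -1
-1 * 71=-71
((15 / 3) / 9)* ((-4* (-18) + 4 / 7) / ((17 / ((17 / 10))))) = 254 / 63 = 4.03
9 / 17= 0.53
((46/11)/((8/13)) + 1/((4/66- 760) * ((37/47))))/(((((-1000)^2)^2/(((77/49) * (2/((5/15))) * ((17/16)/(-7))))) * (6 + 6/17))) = -8015983463/5237730892800000000000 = -0.00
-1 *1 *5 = -5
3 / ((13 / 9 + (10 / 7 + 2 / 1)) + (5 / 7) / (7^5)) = 3176523 / 5159794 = 0.62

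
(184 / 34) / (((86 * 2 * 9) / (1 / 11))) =23 / 72369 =0.00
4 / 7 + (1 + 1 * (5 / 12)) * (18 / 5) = 397 / 70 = 5.67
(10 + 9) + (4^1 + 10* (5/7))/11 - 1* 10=771/77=10.01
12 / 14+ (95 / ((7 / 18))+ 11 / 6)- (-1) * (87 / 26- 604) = -96554 / 273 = -353.68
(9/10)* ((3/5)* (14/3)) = 63/25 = 2.52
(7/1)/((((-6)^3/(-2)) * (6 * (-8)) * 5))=-7/25920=-0.00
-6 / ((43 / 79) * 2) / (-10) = 237 / 430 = 0.55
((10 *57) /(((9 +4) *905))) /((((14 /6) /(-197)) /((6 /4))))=-101061 /16471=-6.14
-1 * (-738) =738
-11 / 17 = -0.65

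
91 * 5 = 455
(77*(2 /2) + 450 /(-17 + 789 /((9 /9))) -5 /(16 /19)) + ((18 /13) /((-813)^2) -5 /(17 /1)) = 3576102449573 /50119663568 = 71.35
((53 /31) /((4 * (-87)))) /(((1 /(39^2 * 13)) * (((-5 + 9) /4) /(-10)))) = 1746615 /1798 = 971.42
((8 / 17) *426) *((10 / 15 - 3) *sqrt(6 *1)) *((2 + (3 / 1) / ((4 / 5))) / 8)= -11431 *sqrt(6) / 34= -823.53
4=4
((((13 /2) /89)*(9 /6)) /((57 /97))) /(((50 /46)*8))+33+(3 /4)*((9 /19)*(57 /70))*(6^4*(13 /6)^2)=16979331101 /9469600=1793.04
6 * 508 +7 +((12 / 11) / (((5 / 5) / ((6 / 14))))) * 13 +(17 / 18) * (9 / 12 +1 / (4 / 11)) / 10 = 84862243 / 27720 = 3061.41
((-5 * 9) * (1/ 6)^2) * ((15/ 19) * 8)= -150/ 19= -7.89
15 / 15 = 1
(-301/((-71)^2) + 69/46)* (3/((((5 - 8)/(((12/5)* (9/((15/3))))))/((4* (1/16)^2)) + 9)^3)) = -31757427/327279454238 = -0.00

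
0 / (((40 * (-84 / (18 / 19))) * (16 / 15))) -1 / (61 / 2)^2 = -4 / 3721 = -0.00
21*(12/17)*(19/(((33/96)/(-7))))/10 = -536256/935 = -573.54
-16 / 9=-1.78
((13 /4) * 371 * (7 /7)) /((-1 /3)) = -14469 /4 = -3617.25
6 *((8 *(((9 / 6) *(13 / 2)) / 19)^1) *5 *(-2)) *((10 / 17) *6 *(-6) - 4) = 2003040 / 323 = 6201.36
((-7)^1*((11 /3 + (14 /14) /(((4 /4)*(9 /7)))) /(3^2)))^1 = -280 /81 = -3.46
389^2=151321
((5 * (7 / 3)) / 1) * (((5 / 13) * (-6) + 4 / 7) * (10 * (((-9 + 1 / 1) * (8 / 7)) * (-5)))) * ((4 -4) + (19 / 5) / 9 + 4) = -100614400 / 2457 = -40950.10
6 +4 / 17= 106 / 17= 6.24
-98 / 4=-49 / 2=-24.50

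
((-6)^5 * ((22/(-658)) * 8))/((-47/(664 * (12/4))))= -1363101696/15463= -88152.47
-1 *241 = -241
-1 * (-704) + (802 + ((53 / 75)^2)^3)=268057808892379 / 177978515625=1506.12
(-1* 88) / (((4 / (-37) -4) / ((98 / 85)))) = 24.70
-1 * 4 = -4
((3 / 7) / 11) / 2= 3 / 154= 0.02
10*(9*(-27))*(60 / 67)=-145800 / 67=-2176.12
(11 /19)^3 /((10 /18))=0.35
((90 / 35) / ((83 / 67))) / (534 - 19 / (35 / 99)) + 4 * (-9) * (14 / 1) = -234382686 / 465049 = -504.00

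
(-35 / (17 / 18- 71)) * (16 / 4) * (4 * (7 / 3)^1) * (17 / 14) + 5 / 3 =91985 / 3783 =24.32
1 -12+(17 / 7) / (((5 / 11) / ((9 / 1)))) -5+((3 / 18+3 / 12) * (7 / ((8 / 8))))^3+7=3864529 / 60480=63.90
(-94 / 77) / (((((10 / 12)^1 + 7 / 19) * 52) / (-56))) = 21432 / 19591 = 1.09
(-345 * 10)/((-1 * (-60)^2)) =23/24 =0.96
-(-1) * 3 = 3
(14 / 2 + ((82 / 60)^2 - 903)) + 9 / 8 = -1607413 / 1800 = -893.01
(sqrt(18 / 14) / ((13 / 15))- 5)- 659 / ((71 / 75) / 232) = -11466955 / 71 + 45 * sqrt(7) / 91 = -161505.10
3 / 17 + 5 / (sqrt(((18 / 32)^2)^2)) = 22003 / 1377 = 15.98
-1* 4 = -4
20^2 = 400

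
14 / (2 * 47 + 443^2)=2 / 28049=0.00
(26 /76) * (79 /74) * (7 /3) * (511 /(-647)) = -3673579 /5458092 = -0.67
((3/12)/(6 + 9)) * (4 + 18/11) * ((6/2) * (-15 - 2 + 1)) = -248/55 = -4.51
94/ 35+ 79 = 2859/ 35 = 81.69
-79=-79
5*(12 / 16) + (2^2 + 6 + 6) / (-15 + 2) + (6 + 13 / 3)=12.85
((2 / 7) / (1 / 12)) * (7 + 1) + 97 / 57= 11623 / 399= 29.13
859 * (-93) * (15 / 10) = -239661 / 2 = -119830.50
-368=-368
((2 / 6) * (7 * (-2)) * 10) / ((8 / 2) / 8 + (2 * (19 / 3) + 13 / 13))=-56 / 17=-3.29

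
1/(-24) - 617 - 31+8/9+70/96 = -93085/144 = -646.42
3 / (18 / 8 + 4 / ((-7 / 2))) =84 / 31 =2.71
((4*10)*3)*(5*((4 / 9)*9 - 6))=-1200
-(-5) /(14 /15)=75 /14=5.36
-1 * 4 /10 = -2 /5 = -0.40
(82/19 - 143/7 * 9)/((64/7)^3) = -1170071/4980736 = -0.23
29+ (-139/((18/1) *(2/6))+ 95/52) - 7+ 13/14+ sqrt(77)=10.36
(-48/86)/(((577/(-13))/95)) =29640/24811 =1.19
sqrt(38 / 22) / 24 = sqrt(209) / 264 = 0.05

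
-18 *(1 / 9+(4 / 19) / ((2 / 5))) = -218 / 19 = -11.47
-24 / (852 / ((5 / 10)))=-1 / 71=-0.01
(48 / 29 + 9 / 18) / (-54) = -125 / 3132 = -0.04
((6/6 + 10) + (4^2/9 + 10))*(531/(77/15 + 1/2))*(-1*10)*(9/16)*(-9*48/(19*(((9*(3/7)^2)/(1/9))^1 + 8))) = 732280500/61009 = 12002.83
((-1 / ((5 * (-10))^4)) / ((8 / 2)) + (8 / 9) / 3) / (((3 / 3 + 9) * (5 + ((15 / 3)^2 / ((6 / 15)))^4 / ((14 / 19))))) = 1399999811 / 978470084882812500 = 0.00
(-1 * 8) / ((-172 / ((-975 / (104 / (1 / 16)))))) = -75 / 2752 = -0.03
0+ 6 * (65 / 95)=78 / 19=4.11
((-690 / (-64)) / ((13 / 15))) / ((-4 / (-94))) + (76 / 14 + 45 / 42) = 248633 / 832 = 298.84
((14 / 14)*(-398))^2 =158404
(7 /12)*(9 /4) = 21 /16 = 1.31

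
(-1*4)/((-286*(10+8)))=1/1287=0.00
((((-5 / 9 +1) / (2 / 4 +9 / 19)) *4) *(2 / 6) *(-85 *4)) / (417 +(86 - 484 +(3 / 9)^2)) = -51680 / 4773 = -10.83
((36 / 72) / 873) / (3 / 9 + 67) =1 / 117564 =0.00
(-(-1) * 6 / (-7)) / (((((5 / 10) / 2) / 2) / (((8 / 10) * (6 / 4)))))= -288 / 35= -8.23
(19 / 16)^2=361 / 256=1.41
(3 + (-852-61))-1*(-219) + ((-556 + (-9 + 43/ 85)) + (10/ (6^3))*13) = -11519911/ 9180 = -1254.89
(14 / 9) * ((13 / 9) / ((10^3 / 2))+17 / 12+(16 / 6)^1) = 64358 / 10125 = 6.36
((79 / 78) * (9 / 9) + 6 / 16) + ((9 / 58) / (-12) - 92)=-90.63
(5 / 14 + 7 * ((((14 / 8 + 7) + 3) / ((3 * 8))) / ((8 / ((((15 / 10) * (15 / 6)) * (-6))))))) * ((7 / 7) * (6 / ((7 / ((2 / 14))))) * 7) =-99795 / 12544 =-7.96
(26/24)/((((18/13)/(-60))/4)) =-1690/9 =-187.78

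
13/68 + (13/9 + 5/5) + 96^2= 5641805/612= 9218.64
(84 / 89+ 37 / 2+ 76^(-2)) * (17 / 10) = 33.05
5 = 5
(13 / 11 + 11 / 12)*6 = 277 / 22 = 12.59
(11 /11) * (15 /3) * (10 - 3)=35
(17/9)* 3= 17/3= 5.67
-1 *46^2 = -2116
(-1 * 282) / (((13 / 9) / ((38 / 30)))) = -16074 / 65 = -247.29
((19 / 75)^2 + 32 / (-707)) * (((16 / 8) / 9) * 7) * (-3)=-150454 / 1704375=-0.09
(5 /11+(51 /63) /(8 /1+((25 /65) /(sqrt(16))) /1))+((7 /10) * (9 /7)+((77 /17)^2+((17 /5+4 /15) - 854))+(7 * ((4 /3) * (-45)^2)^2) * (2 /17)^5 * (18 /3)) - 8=8373548213322013 /1380825131070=6064.16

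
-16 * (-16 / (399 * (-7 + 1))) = -128 / 1197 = -0.11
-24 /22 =-12 /11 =-1.09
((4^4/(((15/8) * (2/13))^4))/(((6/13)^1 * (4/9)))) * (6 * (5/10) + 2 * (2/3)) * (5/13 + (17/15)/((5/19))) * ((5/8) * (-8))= -13912425938944/759375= -18320890.13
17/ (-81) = -17/ 81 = -0.21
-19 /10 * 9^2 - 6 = -1599 /10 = -159.90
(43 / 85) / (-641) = -43 / 54485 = -0.00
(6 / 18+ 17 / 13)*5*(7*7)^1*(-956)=-14990080 / 39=-384361.03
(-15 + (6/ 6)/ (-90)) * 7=-9457/ 90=-105.08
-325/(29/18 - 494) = 5850/8863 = 0.66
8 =8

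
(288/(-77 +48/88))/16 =-198/841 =-0.24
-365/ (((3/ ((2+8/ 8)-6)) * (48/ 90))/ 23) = 125925/ 8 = 15740.62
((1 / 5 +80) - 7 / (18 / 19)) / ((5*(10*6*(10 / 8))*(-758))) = -6553 / 25582500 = -0.00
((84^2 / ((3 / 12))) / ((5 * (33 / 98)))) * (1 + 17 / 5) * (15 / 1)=5531904 / 5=1106380.80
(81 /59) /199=81 /11741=0.01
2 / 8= 1 / 4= 0.25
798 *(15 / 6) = 1995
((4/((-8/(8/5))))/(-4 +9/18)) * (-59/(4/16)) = -1888/35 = -53.94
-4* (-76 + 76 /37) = 10944 /37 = 295.78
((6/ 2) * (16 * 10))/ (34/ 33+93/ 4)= 12672/ 641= 19.77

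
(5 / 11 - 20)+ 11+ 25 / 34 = -2921 / 374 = -7.81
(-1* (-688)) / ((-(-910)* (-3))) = -344 / 1365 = -0.25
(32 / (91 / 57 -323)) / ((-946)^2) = -57 / 512339410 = -0.00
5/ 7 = 0.71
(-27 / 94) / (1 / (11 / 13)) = -297 / 1222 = -0.24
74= 74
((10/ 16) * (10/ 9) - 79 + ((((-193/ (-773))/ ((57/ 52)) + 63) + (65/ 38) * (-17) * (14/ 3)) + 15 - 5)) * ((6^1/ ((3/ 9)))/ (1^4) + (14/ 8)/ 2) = -11239631395/ 4229856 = -2657.21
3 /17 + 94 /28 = 841 /238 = 3.53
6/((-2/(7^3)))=-1029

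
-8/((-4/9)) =18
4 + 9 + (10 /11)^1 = 153 /11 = 13.91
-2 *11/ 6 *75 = -275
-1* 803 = -803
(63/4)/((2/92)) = 1449/2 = 724.50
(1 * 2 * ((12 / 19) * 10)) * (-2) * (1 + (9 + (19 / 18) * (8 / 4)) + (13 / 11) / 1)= -335.82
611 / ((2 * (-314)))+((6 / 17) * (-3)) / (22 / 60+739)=-230733167 / 236804356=-0.97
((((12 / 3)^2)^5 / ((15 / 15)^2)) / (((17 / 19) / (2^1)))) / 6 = 19922944 / 51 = 390645.96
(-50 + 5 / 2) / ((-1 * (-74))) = -95 / 148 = -0.64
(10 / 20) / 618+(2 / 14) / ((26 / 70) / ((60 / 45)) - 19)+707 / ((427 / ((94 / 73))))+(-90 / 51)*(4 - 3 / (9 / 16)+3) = -200102200511 / 245237628756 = -0.82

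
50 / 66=0.76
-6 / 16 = -3 / 8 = -0.38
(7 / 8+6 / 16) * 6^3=270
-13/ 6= -2.17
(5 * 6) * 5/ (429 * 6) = 0.06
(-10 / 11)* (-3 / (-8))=-15 / 44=-0.34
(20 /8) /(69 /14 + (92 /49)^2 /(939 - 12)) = 11128635 /21956237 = 0.51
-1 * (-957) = 957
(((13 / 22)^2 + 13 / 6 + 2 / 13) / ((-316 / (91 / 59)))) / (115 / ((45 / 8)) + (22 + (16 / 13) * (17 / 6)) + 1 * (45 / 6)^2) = -13757289 / 107880541604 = -0.00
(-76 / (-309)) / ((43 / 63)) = 1596 / 4429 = 0.36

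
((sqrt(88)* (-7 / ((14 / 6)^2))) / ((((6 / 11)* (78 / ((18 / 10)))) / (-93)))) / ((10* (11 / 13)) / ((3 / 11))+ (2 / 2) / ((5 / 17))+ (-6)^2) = 0.67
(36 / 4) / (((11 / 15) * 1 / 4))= 540 / 11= 49.09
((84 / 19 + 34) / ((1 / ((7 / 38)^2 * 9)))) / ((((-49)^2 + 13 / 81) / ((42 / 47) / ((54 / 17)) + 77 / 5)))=4804708671 / 62699614262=0.08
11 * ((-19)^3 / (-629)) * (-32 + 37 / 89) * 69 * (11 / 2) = -160974138501 / 111962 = -1437756.90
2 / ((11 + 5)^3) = 1 / 2048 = 0.00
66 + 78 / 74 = 2481 / 37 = 67.05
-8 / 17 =-0.47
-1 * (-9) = 9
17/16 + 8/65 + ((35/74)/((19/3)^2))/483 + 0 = 378798963/319499440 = 1.19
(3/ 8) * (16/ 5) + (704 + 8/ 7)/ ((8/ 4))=12382/ 35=353.77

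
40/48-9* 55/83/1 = -5.13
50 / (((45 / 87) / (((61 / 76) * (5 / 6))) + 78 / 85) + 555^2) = 7518250 / 46316433387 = 0.00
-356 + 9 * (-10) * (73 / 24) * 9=-11279 / 4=-2819.75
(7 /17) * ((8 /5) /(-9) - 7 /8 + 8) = 17507 /6120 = 2.86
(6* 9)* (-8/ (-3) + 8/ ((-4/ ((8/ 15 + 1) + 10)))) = -5508/ 5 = -1101.60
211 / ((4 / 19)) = 4009 / 4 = 1002.25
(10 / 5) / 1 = 2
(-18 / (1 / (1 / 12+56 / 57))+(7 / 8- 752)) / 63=-39029 / 3192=-12.23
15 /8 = 1.88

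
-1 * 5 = -5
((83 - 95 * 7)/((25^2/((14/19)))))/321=-2716/1270625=-0.00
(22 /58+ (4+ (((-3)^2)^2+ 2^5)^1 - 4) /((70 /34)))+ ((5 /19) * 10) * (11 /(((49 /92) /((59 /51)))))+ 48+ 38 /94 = 53891119169 /323583015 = 166.54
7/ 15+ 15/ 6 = 89/ 30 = 2.97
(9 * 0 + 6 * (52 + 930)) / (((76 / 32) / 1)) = 47136 / 19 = 2480.84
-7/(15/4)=-1.87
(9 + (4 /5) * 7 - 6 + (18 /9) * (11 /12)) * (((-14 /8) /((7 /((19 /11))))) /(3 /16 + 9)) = -11894 /24255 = -0.49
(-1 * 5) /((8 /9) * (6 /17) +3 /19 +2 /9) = -14535 /2017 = -7.21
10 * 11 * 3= 330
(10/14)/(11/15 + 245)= 0.00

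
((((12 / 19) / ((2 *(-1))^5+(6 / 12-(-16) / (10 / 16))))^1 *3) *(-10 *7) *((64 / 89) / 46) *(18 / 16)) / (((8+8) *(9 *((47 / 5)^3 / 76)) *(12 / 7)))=1837500 / 12539015179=0.00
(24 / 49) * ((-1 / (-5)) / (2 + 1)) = 8 / 245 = 0.03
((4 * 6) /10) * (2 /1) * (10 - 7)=72 /5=14.40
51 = 51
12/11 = 1.09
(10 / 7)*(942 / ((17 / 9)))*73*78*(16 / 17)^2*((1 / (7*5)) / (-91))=-1901242368 / 1685159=-1128.23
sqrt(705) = 26.55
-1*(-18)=18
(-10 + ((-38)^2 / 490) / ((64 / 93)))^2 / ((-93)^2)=2009459929 / 531615974400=0.00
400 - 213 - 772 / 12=368 / 3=122.67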